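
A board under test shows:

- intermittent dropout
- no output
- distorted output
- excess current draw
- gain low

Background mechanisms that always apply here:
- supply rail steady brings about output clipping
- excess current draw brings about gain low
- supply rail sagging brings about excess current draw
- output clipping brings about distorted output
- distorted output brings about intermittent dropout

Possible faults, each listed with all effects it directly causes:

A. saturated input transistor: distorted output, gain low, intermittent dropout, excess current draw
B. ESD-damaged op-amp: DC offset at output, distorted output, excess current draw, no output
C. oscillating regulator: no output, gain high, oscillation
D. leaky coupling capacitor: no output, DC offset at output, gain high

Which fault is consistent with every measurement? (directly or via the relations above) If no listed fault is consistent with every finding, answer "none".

Testing each hypothesis:
(A) saturated input transistor — intermittent dropout match; no output miss; distorted output match; excess current draw match; gain low match
(B) ESD-damaged op-amp — intermittent dropout match (via distorted output → intermittent dropout); no output match; distorted output match; excess current draw match; gain low match (via excess current draw → gain low)
(C) oscillating regulator — intermittent dropout miss; no output match; distorted output miss; excess current draw miss; gain low miss
(D) leaky coupling capacitor — fails on intermittent dropout, distorted output, excess current draw, gain low (predicts gain high, not gain low)
Only (B) is consistent with every observation.

B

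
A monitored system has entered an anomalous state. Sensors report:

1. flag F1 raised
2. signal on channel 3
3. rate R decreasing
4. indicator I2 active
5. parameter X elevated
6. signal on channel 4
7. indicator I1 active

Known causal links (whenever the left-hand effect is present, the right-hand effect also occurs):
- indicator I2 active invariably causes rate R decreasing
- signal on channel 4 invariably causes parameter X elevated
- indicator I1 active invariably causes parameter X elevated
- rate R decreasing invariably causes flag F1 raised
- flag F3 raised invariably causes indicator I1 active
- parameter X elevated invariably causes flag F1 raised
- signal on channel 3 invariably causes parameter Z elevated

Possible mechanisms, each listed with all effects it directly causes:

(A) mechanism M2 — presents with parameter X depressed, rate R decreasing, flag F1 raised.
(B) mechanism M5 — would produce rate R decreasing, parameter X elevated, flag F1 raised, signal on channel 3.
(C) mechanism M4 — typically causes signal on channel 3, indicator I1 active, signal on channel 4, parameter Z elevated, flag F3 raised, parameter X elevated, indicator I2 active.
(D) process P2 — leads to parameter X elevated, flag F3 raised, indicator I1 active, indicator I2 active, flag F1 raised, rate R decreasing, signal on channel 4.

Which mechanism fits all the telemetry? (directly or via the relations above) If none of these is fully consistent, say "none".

Per-candidate check:
(A) mechanism M2 — fails on signal on channel 3, indicator I2 active, parameter X elevated, signal on channel 4, indicator I1 active (predicts parameter X depressed, not parameter X elevated)
(B) mechanism M5 — flag F1 raised match; signal on channel 3 match; rate R decreasing match; indicator I2 active miss; parameter X elevated match; signal on channel 4 miss; indicator I1 active miss
(C) mechanism M4 — flag F1 raised match (via parameter X elevated → flag F1 raised); signal on channel 3 match; rate R decreasing match (via indicator I2 active → rate R decreasing); indicator I2 active match; parameter X elevated match; signal on channel 4 match; indicator I1 active match
(D) process P2 — flag F1 raised match; signal on channel 3 miss; rate R decreasing match; indicator I2 active match; parameter X elevated match; signal on channel 4 match; indicator I1 active match
Only (C) is consistent with every observation.

C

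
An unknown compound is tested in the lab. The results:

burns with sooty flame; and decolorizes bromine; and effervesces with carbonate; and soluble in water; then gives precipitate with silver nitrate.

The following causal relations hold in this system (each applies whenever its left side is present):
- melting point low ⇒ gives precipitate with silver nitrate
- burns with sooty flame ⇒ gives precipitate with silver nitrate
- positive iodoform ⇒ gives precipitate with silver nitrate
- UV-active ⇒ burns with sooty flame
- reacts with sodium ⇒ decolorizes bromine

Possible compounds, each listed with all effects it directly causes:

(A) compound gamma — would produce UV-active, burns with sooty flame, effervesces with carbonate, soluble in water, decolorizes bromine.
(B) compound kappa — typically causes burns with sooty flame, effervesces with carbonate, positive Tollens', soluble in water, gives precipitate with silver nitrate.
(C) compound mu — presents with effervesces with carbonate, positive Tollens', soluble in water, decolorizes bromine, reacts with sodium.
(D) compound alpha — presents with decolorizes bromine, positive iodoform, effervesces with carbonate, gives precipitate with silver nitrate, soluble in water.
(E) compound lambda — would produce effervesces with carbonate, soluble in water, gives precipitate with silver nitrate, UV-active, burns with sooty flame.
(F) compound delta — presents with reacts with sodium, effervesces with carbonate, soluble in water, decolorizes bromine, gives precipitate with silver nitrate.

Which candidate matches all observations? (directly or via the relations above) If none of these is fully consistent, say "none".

A

Checking each candidate against the observations:
(A) compound gamma — accounts for every observation (gives precipitate with silver nitrate via burns with sooty flame → gives precipitate with silver nitrate)
(B) compound kappa — does not account for decolorizes bromine
(C) compound mu — does not account for burns with sooty flame, gives precipitate with silver nitrate
(D) compound alpha — does not account for burns with sooty flame
(E) compound lambda — does not account for decolorizes bromine
(F) compound delta — burns with sooty flame -; decolorizes bromine +; effervesces with carbonate +; soluble in water +; gives precipitate with silver nitrate +
(A) is the only candidate with no mismatches.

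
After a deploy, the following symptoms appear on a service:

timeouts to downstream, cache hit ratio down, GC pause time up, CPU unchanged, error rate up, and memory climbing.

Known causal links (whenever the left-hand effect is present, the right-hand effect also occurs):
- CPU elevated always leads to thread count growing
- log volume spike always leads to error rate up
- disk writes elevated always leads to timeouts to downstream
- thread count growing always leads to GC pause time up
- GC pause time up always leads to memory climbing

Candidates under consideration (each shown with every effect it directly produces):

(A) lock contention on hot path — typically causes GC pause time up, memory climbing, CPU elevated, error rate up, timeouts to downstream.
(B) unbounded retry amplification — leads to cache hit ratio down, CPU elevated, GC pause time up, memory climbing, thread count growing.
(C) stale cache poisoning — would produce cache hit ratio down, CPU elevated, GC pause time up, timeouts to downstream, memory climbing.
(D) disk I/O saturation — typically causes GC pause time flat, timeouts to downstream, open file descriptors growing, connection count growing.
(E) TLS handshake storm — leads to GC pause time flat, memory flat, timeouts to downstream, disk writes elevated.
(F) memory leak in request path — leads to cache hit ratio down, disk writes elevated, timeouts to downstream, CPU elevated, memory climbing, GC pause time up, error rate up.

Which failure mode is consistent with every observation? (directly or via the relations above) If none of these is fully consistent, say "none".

none

For each candidate, compare predicted effects to what was observed:
(A) lock contention on hot path — fails on cache hit ratio down, CPU unchanged (predicts CPU elevated, not CPU unchanged)
(B) unbounded retry amplification — fails on timeouts to downstream, CPU unchanged, error rate up (predicts CPU elevated, not CPU unchanged)
(C) stale cache poisoning — timeouts to downstream ✓; cache hit ratio down ✓; GC pause time up ✓; CPU unchanged ✗; error rate up ✗; memory climbing ✓
(D) disk I/O saturation — fails on cache hit ratio down, GC pause time up, CPU unchanged, error rate up, memory climbing (predicts GC pause time flat, not GC pause time up)
(E) TLS handshake storm — timeouts to downstream ✓; cache hit ratio down ✗; GC pause time up ✗; CPU unchanged ✗; error rate up ✗; memory climbing ✗
(F) memory leak in request path — timeouts to downstream ✓; cache hit ratio down ✓; GC pause time up ✓; CPU unchanged ✗; error rate up ✓; memory climbing ✓
No candidate is consistent with all observations.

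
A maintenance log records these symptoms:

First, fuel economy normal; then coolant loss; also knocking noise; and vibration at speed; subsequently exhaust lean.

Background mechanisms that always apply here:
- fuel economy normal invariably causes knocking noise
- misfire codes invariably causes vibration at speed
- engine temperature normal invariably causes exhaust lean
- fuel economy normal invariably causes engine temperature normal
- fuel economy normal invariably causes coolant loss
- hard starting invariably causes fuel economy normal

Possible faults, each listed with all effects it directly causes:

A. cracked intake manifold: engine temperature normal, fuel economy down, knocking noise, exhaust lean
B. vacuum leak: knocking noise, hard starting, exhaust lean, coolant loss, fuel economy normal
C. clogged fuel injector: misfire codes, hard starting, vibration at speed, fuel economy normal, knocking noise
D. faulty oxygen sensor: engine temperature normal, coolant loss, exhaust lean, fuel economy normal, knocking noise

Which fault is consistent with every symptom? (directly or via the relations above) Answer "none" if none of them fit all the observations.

C

Per-candidate check:
(A) cracked intake manifold — fails on fuel economy normal, coolant loss, vibration at speed (predicts fuel economy down, not fuel economy normal)
(B) vacuum leak — fuel economy normal match; coolant loss match; knocking noise match; vibration at speed miss; exhaust lean match
(C) clogged fuel injector — fuel economy normal match; coolant loss match (by fuel economy normal → coolant loss); knocking noise match; vibration at speed match; exhaust lean match (by fuel economy normal → engine temperature normal → exhaust lean)
(D) faulty oxygen sensor — fuel economy normal match; coolant loss match; knocking noise match; vibration at speed miss; exhaust lean match
(C) alone accounts for all the evidence.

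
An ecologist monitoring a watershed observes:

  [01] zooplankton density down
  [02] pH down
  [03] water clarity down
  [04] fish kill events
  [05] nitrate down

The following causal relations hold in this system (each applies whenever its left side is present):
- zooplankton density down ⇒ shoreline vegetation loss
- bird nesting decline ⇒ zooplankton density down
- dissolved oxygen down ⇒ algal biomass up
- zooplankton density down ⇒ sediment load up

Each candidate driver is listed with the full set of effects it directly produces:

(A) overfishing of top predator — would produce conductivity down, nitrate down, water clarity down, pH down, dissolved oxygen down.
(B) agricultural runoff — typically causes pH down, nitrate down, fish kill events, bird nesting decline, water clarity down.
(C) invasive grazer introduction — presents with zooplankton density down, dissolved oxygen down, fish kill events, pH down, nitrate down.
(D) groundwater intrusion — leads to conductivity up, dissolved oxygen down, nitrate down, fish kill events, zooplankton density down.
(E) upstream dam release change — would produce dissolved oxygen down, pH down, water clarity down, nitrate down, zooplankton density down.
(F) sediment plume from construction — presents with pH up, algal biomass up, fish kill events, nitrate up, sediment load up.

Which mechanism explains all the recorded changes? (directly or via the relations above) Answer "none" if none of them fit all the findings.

Checking each candidate against the observations:
(A) overfishing of top predator — does not account for zooplankton density down, fish kill events
(B) agricultural runoff — accounts for every observation (zooplankton density down through bird nesting decline → zooplankton density down)
(C) invasive grazer introduction — zooplankton density down yes; pH down yes; water clarity down NO; fish kill events yes; nitrate down yes
(D) groundwater intrusion — zooplankton density down yes; pH down NO; water clarity down NO; fish kill events yes; nitrate down yes
(E) upstream dam release change — does not account for fish kill events
(F) sediment plume from construction — fails on zooplankton density down, pH down, water clarity down, nitrate down (predicts pH up, not pH down; predicts nitrate up, not nitrate down)
Only (B) is consistent with every observation.

B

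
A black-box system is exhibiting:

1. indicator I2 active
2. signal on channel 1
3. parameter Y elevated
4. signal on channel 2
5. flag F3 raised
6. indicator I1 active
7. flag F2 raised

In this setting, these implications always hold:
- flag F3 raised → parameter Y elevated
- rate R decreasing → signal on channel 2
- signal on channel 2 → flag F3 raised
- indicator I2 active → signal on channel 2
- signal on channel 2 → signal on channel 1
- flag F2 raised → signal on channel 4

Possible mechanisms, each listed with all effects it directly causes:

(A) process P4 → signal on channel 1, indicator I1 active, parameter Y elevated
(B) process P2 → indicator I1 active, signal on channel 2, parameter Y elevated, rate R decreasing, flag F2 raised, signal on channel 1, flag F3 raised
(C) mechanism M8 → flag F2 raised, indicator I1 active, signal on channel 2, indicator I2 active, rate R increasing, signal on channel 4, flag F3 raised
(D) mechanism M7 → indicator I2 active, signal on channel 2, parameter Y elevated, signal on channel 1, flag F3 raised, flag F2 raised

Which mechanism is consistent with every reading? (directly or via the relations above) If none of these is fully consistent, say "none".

C

For each candidate, compare predicted effects to what was observed:
(A) process P4 — indicator I2 active ✗; signal on channel 1 ✓; parameter Y elevated ✓; signal on channel 2 ✗; flag F3 raised ✗; indicator I1 active ✓; flag F2 raised ✗
(B) process P2 — does not account for indicator I2 active
(C) mechanism M8 — accounts for every observation (signal on channel 1 through signal on channel 2 → signal on channel 1)
(D) mechanism M7 — indicator I2 active ✓; signal on channel 1 ✓; parameter Y elevated ✓; signal on channel 2 ✓; flag F3 raised ✓; indicator I1 active ✗; flag F2 raised ✓
(C) is the only candidate with no mismatches.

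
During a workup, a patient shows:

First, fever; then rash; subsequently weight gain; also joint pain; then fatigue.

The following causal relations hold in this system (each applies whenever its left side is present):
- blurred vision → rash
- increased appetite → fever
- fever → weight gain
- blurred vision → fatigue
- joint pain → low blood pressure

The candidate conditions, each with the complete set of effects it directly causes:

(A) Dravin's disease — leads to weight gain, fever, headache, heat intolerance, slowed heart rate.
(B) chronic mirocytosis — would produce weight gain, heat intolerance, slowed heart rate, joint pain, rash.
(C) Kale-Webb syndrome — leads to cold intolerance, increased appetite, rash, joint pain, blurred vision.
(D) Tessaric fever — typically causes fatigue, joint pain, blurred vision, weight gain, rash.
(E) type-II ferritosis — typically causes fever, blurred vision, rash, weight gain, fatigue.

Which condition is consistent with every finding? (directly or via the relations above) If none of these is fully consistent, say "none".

Testing each hypothesis:
(A) Dravin's disease — does not account for rash, joint pain, fatigue
(B) chronic mirocytosis — does not account for fever, fatigue
(C) Kale-Webb syndrome — fever ✓ (through increased appetite → fever); rash ✓; weight gain ✓ (through increased appetite → fever → weight gain); joint pain ✓; fatigue ✓ (through blurred vision → fatigue)
(D) Tessaric fever — does not account for fever
(E) type-II ferritosis — does not account for joint pain
Only (C) is consistent with every observation.

C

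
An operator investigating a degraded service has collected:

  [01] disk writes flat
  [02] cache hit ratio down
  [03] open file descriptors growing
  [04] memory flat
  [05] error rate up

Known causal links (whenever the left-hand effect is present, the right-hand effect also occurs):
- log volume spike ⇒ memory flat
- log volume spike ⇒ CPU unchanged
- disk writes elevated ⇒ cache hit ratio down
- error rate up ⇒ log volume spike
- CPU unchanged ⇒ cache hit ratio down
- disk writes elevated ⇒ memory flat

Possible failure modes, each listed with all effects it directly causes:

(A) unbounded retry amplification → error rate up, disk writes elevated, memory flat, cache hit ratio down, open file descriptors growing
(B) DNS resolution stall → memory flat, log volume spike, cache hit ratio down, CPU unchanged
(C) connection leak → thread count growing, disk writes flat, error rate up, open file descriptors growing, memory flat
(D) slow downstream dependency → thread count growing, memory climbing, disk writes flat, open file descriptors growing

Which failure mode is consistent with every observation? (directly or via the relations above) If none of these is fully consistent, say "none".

For each candidate, compare predicted effects to what was observed:
(A) unbounded retry amplification — disk writes flat miss; cache hit ratio down match; open file descriptors growing match; memory flat match; error rate up match
(B) DNS resolution stall — disk writes flat miss; cache hit ratio down match; open file descriptors growing miss; memory flat match; error rate up miss
(C) connection leak — accounts for every observation (cache hit ratio down through error rate up → log volume spike → CPU unchanged → cache hit ratio down)
(D) slow downstream dependency — fails on cache hit ratio down, memory flat, error rate up (predicts memory climbing, not memory flat)
Only (C) is consistent with every observation.

C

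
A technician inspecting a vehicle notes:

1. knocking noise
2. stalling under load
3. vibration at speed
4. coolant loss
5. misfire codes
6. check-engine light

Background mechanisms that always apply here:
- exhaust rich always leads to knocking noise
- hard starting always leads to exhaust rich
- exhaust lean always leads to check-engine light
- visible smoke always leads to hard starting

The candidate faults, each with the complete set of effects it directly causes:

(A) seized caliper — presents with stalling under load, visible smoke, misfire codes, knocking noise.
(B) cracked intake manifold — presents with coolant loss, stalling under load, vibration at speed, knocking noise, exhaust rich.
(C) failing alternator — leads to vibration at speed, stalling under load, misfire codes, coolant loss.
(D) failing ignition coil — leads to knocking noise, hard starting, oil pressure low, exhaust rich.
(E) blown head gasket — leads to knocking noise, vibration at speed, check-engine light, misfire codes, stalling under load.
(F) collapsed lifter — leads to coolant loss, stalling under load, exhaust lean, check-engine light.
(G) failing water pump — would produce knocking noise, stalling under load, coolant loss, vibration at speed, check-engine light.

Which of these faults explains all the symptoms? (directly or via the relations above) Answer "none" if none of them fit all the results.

Checking each candidate against the observations:
(A) seized caliper — knocking noise ✓; stalling under load ✓; vibration at speed ✗; coolant loss ✗; misfire codes ✓; check-engine light ✗
(B) cracked intake manifold — does not account for misfire codes, check-engine light
(C) failing alternator — knocking noise ✗; stalling under load ✓; vibration at speed ✓; coolant loss ✓; misfire codes ✓; check-engine light ✗
(D) failing ignition coil — knocking noise ✓; stalling under load ✗; vibration at speed ✗; coolant loss ✗; misfire codes ✗; check-engine light ✗
(E) blown head gasket — does not account for coolant loss
(F) collapsed lifter — does not account for knocking noise, vibration at speed, misfire codes
(G) failing water pump — knocking noise ✓; stalling under load ✓; vibration at speed ✓; coolant loss ✓; misfire codes ✗; check-engine light ✓
No candidate is consistent with all observations.

none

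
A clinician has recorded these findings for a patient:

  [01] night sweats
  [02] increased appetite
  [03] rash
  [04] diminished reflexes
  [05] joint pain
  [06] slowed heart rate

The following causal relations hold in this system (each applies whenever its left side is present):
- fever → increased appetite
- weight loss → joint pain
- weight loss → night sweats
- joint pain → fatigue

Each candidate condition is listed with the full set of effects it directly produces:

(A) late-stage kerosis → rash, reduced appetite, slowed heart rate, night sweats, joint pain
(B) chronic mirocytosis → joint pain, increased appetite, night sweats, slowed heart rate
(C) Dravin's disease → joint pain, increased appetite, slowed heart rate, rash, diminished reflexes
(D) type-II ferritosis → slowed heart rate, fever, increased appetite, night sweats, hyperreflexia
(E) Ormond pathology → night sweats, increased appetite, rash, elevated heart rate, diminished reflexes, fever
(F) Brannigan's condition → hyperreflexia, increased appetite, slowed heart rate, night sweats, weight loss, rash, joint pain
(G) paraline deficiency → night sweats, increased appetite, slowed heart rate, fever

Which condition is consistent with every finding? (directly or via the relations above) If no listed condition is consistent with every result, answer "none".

none

Testing each hypothesis:
(A) late-stage kerosis — night sweats yes; increased appetite NO; rash yes; diminished reflexes NO; joint pain yes; slowed heart rate yes
(B) chronic mirocytosis — does not account for rash, diminished reflexes
(C) Dravin's disease — does not account for night sweats
(D) type-II ferritosis — night sweats yes; increased appetite yes; rash NO; diminished reflexes NO; joint pain NO; slowed heart rate yes
(E) Ormond pathology — fails on joint pain, slowed heart rate (predicts elevated heart rate, not slowed heart rate)
(F) Brannigan's condition — night sweats yes; increased appetite yes; rash yes; diminished reflexes NO; joint pain yes; slowed heart rate yes
(G) paraline deficiency — does not account for rash, diminished reflexes, joint pain
Every candidate fails on at least one observation.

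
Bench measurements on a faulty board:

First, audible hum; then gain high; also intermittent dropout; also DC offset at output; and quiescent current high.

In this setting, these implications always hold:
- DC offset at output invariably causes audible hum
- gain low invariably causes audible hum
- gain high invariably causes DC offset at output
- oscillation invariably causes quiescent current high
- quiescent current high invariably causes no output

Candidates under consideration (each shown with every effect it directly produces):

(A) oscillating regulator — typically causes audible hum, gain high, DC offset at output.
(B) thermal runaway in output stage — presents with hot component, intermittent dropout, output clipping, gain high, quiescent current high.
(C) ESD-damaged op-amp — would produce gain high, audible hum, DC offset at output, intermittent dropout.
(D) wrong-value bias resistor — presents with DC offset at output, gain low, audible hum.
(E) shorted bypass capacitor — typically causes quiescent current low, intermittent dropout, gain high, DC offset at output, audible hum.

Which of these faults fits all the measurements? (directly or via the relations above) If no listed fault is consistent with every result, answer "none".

Per-candidate check:
(A) oscillating regulator — audible hum yes; gain high yes; intermittent dropout NO; DC offset at output yes; quiescent current high NO
(B) thermal runaway in output stage — accounts for every observation (audible hum through gain high → DC offset at output → audible hum)
(C) ESD-damaged op-amp — audible hum yes; gain high yes; intermittent dropout yes; DC offset at output yes; quiescent current high NO
(D) wrong-value bias resistor — audible hum yes; gain high NO; intermittent dropout NO; DC offset at output yes; quiescent current high NO
(E) shorted bypass capacitor — fails on quiescent current high (predicts quiescent current low, not quiescent current high)
(B) is the only candidate with no mismatches.

B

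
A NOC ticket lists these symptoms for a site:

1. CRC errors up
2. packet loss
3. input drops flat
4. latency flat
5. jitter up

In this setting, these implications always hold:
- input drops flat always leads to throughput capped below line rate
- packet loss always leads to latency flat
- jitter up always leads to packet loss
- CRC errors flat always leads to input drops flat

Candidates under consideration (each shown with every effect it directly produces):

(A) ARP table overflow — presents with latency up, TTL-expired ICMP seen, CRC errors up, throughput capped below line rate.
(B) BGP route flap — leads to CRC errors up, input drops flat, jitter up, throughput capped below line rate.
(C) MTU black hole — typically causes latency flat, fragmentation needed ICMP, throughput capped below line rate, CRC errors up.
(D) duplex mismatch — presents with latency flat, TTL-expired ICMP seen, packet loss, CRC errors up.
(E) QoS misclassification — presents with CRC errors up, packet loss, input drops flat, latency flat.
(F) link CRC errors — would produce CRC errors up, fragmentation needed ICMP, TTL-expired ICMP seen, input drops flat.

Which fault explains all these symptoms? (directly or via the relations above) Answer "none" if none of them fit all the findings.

Testing each hypothesis:
(A) ARP table overflow — CRC errors up +; packet loss -; input drops flat -; latency flat -; jitter up -
(B) BGP route flap — accounts for every observation (packet loss by jitter up → packet loss)
(C) MTU black hole — does not account for packet loss, input drops flat, jitter up
(D) duplex mismatch — CRC errors up +; packet loss +; input drops flat -; latency flat +; jitter up -
(E) QoS misclassification — does not account for jitter up
(F) link CRC errors — CRC errors up +; packet loss -; input drops flat +; latency flat -; jitter up -
(B) is the only candidate with no mismatches.

B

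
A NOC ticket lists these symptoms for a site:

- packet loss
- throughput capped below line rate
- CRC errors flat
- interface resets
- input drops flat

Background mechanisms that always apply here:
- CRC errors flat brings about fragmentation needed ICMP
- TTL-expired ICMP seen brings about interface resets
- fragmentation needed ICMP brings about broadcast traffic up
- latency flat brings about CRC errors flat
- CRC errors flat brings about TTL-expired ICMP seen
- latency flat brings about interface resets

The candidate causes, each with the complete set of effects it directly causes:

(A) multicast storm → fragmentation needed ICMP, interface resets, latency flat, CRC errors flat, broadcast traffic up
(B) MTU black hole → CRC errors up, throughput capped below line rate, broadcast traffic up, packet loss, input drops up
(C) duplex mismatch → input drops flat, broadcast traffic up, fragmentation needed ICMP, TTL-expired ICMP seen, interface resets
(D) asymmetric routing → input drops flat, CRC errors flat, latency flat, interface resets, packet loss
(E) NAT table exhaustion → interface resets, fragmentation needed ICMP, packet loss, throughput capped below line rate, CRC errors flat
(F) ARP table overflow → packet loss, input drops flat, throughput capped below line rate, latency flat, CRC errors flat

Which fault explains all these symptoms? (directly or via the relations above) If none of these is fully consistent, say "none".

For each candidate, compare predicted effects to what was observed:
(A) multicast storm — packet loss ✗; throughput capped below line rate ✗; CRC errors flat ✓; interface resets ✓; input drops flat ✗
(B) MTU black hole — packet loss ✓; throughput capped below line rate ✓; CRC errors flat ✗; interface resets ✗; input drops flat ✗
(C) duplex mismatch — packet loss ✗; throughput capped below line rate ✗; CRC errors flat ✗; interface resets ✓; input drops flat ✓
(D) asymmetric routing — packet loss ✓; throughput capped below line rate ✗; CRC errors flat ✓; interface resets ✓; input drops flat ✓
(E) NAT table exhaustion — packet loss ✓; throughput capped below line rate ✓; CRC errors flat ✓; interface resets ✓; input drops flat ✗
(F) ARP table overflow — packet loss ✓; throughput capped below line rate ✓; CRC errors flat ✓; interface resets ✓ (via latency flat → interface resets); input drops flat ✓
(F) is the only candidate with no mismatches.

F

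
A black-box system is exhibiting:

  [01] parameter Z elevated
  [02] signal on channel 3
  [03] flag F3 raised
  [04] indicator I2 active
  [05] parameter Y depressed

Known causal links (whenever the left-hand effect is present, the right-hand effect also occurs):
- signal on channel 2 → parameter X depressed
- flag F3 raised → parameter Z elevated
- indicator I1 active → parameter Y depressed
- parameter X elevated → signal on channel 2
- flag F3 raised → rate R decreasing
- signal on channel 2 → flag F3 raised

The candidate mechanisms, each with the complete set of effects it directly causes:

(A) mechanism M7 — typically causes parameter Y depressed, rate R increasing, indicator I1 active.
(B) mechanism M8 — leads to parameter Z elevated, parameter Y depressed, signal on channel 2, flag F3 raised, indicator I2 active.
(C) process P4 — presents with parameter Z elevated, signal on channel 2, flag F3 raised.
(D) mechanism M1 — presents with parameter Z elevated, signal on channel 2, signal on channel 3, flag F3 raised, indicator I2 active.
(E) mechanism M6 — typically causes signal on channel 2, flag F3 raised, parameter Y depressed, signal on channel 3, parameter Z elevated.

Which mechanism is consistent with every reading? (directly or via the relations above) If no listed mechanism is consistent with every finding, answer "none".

For each candidate, compare predicted effects to what was observed:
(A) mechanism M7 — does not account for parameter Z elevated, signal on channel 3, flag F3 raised, indicator I2 active
(B) mechanism M8 — does not account for signal on channel 3
(C) process P4 — does not account for signal on channel 3, indicator I2 active, parameter Y depressed
(D) mechanism M1 — does not account for parameter Y depressed
(E) mechanism M6 — does not account for indicator I2 active
No candidate is consistent with all observations.

none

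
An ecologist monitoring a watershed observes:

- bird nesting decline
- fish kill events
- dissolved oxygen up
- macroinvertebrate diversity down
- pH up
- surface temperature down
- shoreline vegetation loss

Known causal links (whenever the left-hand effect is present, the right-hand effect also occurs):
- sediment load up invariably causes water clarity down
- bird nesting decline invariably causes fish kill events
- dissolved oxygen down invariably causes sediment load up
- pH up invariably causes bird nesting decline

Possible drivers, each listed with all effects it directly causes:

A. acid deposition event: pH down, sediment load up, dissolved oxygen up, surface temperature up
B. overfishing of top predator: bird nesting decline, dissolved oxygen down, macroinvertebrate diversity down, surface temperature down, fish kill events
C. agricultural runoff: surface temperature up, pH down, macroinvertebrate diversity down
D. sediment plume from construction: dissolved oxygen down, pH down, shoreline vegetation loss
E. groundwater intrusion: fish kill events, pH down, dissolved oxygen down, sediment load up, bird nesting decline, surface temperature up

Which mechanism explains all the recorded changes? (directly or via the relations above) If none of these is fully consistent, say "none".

Testing each hypothesis:
(A) acid deposition event — bird nesting decline ✗; fish kill events ✗; dissolved oxygen up ✓; macroinvertebrate diversity down ✗; pH up ✗; surface temperature down ✗; shoreline vegetation loss ✗
(B) overfishing of top predator — fails on dissolved oxygen up, pH up, shoreline vegetation loss (predicts dissolved oxygen down, not dissolved oxygen up)
(C) agricultural runoff — bird nesting decline ✗; fish kill events ✗; dissolved oxygen up ✗; macroinvertebrate diversity down ✓; pH up ✗; surface temperature down ✗; shoreline vegetation loss ✗
(D) sediment plume from construction — bird nesting decline ✗; fish kill events ✗; dissolved oxygen up ✗; macroinvertebrate diversity down ✗; pH up ✗; surface temperature down ✗; shoreline vegetation loss ✓
(E) groundwater intrusion — fails on dissolved oxygen up, macroinvertebrate diversity down, pH up, surface temperature down, shoreline vegetation loss (predicts dissolved oxygen down, not dissolved oxygen up; predicts pH down, not pH up; predicts surface temperature up, not surface temperature down)
No candidate is consistent with all observations.

none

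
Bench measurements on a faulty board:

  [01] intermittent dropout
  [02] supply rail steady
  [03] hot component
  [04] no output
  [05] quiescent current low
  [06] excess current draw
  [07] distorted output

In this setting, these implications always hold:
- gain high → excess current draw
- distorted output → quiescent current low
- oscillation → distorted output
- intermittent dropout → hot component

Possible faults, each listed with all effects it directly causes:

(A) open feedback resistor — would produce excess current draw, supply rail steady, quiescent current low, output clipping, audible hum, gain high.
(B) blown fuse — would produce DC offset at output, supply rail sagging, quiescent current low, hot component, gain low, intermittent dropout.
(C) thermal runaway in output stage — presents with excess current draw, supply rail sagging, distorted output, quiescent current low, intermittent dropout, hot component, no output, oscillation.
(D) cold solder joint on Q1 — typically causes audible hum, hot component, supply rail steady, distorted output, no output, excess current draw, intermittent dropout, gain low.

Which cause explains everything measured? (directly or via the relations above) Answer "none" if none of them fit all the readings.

D

Checking each candidate against the observations:
(A) open feedback resistor — does not account for intermittent dropout, hot component, no output, distorted output
(B) blown fuse — fails on supply rail steady, no output, excess current draw, distorted output (predicts supply rail sagging, not supply rail steady)
(C) thermal runaway in output stage — intermittent dropout ✓; supply rail steady ✗; hot component ✓; no output ✓; quiescent current low ✓; excess current draw ✓; distorted output ✓
(D) cold solder joint on Q1 — intermittent dropout ✓; supply rail steady ✓; hot component ✓; no output ✓; quiescent current low ✓ (by distorted output → quiescent current low); excess current draw ✓; distorted output ✓
Only (D) is consistent with every observation.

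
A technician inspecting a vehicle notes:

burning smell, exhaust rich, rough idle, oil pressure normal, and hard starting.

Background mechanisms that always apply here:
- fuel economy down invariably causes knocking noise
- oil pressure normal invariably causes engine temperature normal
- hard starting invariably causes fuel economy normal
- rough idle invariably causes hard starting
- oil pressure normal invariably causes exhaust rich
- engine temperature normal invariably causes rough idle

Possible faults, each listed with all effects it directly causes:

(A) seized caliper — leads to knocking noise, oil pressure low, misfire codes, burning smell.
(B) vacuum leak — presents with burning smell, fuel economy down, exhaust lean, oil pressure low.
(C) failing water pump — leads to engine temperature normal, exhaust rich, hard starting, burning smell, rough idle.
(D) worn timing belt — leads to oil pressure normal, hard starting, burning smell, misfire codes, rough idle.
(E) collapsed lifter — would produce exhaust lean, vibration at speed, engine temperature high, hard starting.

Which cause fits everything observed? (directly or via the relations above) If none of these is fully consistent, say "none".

Testing each hypothesis:
(A) seized caliper — fails on exhaust rich, rough idle, oil pressure normal, hard starting (predicts oil pressure low, not oil pressure normal)
(B) vacuum leak — burning smell yes; exhaust rich NO; rough idle NO; oil pressure normal NO; hard starting NO
(C) failing water pump — does not account for oil pressure normal
(D) worn timing belt — burning smell yes; exhaust rich yes (by oil pressure normal → exhaust rich); rough idle yes; oil pressure normal yes; hard starting yes
(E) collapsed lifter — burning smell NO; exhaust rich NO; rough idle NO; oil pressure normal NO; hard starting yes
Only (D) is consistent with every observation.

D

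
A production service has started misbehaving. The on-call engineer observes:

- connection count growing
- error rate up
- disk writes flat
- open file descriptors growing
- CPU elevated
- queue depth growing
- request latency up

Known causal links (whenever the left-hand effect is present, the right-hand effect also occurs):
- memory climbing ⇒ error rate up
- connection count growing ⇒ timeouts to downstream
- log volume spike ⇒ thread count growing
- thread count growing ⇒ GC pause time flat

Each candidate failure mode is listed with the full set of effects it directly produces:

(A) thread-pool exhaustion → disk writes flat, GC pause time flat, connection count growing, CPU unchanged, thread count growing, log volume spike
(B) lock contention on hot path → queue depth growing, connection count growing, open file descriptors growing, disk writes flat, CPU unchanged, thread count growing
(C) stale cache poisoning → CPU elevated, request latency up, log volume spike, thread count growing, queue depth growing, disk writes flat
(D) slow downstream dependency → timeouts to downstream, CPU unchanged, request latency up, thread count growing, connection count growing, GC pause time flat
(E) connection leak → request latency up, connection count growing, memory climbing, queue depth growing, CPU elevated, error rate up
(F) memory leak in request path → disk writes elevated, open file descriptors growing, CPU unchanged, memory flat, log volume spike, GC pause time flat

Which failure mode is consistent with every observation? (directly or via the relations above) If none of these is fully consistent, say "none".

none

Testing each hypothesis:
(A) thread-pool exhaustion — fails on error rate up, open file descriptors growing, CPU elevated, queue depth growing, request latency up (predicts CPU unchanged, not CPU elevated)
(B) lock contention on hot path — fails on error rate up, CPU elevated, request latency up (predicts CPU unchanged, not CPU elevated)
(C) stale cache poisoning — does not account for connection count growing, error rate up, open file descriptors growing
(D) slow downstream dependency — connection count growing +; error rate up -; disk writes flat -; open file descriptors growing -; CPU elevated -; queue depth growing -; request latency up +
(E) connection leak — does not account for disk writes flat, open file descriptors growing
(F) memory leak in request path — fails on connection count growing, error rate up, disk writes flat, CPU elevated, queue depth growing, request latency up (predicts disk writes elevated, not disk writes flat; predicts CPU unchanged, not CPU elevated)
None of the listed candidates fits everything.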